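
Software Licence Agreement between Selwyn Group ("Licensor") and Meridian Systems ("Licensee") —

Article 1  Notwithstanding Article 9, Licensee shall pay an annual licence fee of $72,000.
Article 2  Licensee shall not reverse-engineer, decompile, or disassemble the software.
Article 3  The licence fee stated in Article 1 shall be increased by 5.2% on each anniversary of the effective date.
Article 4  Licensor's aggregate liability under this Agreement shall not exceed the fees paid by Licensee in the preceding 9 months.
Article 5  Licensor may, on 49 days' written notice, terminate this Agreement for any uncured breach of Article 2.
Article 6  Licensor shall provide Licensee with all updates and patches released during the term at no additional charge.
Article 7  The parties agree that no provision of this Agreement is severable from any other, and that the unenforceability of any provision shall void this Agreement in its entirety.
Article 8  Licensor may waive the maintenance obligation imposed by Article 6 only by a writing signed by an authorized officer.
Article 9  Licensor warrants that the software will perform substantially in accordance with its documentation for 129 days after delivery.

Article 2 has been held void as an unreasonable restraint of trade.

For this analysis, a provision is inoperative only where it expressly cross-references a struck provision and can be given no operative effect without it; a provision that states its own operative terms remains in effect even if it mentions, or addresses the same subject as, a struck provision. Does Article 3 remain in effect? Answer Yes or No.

No

Article 2 is struck. Article 5 merely fixes the termination right for breach of Article 2; with Article 2 gone it has nothing to operate on and falls away. Article 7 provides that the Agreement is not severable, so the invalidity of any one provision voids the entire Agreement. No provision of the Agreement survives. Article 3 is among the inoperative provisions, so the answer is no.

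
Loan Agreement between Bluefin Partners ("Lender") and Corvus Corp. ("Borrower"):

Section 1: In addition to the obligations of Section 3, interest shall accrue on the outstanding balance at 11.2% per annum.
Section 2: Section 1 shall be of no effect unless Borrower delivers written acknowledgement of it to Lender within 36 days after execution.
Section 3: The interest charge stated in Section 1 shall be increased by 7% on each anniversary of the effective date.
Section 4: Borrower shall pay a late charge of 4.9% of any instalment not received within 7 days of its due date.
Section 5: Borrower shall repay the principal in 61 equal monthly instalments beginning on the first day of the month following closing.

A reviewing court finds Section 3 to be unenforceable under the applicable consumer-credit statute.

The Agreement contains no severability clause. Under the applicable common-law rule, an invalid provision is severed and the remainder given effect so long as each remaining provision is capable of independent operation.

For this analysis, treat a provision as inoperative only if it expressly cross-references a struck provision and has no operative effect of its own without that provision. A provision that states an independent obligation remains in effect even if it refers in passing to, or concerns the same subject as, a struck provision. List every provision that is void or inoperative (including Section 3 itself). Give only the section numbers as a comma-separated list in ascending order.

3

Section 3 is struck. Section 1 mentions Section 3 but its own obligation stands independently of Section 3, so Section 1 is not affected. Nothing else in the Agreement is defined by reference to Section 3. With no severability clause, the stated default rule severs what cannot stand and enforces each remaining provision that can operate on its own. Section 1, Section 2, Section 4, and Section 5 remain in effect.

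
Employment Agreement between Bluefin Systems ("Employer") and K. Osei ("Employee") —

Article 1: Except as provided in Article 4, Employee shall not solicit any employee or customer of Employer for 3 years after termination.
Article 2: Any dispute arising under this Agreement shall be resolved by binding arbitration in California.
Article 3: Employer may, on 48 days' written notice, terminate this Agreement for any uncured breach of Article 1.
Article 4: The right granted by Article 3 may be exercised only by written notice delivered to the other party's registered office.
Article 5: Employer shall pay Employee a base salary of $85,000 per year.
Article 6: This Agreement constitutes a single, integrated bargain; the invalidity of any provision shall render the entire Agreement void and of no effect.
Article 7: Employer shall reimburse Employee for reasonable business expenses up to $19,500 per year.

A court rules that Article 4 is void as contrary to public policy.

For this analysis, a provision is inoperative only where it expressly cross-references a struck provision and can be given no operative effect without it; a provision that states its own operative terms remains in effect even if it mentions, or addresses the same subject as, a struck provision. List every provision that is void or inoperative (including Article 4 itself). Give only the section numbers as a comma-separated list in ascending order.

1, 2, 3, 4, 5, 6, 7

Article 4 is struck. Nothing else in the Agreement is defined by reference to Article 4. Article 6 provides that the Agreement is not severable, so the invalidity of any one provision voids the entire Agreement. No provision of the Agreement survives.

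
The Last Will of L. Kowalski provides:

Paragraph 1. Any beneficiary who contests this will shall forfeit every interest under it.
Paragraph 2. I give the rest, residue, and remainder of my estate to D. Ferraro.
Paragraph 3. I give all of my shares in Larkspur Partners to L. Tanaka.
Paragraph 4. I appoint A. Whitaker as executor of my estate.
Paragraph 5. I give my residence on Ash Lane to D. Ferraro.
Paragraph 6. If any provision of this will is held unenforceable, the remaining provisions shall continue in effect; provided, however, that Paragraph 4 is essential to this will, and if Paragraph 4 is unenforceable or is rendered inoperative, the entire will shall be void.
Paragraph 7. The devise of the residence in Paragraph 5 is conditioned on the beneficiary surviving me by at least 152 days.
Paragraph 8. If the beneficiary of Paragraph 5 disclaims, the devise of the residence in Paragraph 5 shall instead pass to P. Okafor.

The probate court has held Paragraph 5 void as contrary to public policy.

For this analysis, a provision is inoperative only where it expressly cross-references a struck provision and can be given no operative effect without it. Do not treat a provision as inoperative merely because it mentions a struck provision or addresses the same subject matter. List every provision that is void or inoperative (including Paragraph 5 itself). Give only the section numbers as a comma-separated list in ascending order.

5, 7, 8

Paragraph 5 is struck. Paragraph 7 merely fixes the survivorship condition on Paragraph 5; with Paragraph 5 gone it has nothing to operate on and falls away. Paragraph 8 has no operative effect of its own apart from Paragraph 5 and is therefore inoperative. Paragraph 6 makes Paragraph 4 an essential term, but Paragraph 4 is unaffected, so the severability proviso in Paragraph 6 preserves the remaining provisions. Paragraph 1, Paragraph 2, Paragraph 3, Paragraph 4, and Paragraph 6 remain in effect.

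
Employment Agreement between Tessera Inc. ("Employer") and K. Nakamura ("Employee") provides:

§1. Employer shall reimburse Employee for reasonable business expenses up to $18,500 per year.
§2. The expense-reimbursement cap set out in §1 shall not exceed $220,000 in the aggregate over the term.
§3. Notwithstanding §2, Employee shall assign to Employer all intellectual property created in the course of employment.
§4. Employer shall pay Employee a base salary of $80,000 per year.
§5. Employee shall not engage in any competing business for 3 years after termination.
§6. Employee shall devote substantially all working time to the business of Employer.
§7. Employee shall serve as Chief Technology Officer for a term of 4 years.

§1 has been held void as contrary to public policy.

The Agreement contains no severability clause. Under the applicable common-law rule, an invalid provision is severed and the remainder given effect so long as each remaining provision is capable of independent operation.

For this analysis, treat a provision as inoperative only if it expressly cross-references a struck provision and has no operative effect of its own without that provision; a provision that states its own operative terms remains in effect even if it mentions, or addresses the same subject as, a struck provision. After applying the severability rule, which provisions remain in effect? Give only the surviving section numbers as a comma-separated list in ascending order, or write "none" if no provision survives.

§1 is struck. §2 does nothing except set the aggregate cap on the expense-reimbursement cap by reference to §1; with §1 gone it has no independent effect and is inoperative. Although §3 refers to §2, its operative terms do not depend on §2, so it remains in effect. With no severability clause, the stated default rule severs what cannot stand and enforces each remaining provision that can operate on its own. §3, §4, §5, §6, and §7 remain in effect.

3, 4, 5, 6, 7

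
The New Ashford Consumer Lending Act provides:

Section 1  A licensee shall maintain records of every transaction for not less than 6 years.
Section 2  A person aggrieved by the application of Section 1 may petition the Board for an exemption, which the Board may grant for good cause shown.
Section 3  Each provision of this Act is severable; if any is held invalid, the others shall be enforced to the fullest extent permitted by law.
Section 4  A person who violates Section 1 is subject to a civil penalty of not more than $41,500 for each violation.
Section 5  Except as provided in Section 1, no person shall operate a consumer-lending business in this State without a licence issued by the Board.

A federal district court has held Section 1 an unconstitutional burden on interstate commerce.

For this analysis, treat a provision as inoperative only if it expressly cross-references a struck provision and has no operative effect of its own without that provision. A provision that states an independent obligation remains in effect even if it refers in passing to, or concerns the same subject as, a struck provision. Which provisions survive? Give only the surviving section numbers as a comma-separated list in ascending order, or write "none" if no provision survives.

Section 1 is struck. Section 2 merely fixes the exemption procedure for Section 1; with Section 1 gone it has nothing to operate on and falls away. Section 4 operates only by reference to Section 1, so it falls with Section 1. Although Section 5 refers to Section 1, its operative terms do not depend on Section 1, so it remains in effect. Section 3 is a severability clause and preserves every provision that can still be given independent effect. The provisions still in force are Section 3 and Section 5.

3, 5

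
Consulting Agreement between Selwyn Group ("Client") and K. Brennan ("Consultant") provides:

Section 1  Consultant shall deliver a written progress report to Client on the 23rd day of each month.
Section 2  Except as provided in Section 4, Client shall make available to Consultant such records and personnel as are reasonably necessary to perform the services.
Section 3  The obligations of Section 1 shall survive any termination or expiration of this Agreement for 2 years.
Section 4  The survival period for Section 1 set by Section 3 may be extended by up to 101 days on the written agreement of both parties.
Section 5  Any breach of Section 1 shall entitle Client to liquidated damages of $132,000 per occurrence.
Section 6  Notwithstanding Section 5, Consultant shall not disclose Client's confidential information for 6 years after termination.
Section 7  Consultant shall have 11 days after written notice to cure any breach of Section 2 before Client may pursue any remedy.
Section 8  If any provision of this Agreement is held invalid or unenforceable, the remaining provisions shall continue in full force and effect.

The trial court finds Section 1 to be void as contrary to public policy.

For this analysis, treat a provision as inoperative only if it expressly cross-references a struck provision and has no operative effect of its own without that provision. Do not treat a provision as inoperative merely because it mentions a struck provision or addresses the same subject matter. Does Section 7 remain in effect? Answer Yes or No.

Yes

Section 1 is struck. Section 3 has no operative effect of its own apart from Section 1 and is therefore inoperative. The whole of Section 5 is the liquidated-damages amount, defined by reference to Section 1, so Section 5 cannot stand once Section 1 is removed. Section 4 has no operative effect of its own apart from Section 3 and is therefore inoperative. Although Section 6 refers to Section 5, its operative terms do not depend on Section 5, so it remains in effect. Section 2 mentions Section 4 but its own obligation stands independently of Section 4, so Section 2 is not affected. Section 8 is a severability clause and preserves every provision that can still be given independent effect. Section 2, Section 6, Section 7, and Section 8 remain in effect. Section 7 is among the surviving provisions, so the answer is yes.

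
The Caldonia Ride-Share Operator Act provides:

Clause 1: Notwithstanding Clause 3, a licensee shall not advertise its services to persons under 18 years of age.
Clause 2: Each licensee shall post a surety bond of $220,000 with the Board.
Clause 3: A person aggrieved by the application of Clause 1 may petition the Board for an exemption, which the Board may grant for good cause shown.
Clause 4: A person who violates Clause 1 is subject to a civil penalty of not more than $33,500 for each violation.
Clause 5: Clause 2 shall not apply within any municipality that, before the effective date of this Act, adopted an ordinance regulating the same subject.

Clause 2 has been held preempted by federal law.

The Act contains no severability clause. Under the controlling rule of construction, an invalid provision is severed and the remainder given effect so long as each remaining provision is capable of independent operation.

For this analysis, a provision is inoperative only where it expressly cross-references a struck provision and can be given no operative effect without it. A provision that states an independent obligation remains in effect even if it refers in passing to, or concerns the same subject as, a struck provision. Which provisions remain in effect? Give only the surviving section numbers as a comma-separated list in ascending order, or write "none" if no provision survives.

Clause 2 is struck. The only function of Clause 5 is the local-preemption carve-out from Clause 2, so it cannot stand once Clause 2 is removed. Under the stated default rule, only provisions that cannot operate independently fall away; the rest are enforced. That leaves Clause 1, Clause 3, and Clause 4 in effect.

1, 3, 4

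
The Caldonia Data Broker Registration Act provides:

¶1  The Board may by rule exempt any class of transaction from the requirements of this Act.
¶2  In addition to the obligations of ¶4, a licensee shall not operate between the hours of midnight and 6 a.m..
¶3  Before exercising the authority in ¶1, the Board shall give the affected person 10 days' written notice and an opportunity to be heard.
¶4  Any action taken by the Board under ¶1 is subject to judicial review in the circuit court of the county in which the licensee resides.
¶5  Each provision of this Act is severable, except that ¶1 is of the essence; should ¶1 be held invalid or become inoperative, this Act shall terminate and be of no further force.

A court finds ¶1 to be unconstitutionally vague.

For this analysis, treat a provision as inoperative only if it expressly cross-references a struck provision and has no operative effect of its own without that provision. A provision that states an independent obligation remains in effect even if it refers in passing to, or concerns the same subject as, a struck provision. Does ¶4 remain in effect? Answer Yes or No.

¶1 is struck. The only function of ¶3 is the notice-and-hearing requirement for ¶1, so it cannot stand once ¶1 is removed. ¶4 has no operative effect of its own apart from ¶1 and is therefore inoperative. ¶5 makes ¶1 an essential term, and ¶1 is the provision held invalid; under ¶5, the entire Act is therefore void. No provision of the Act survives. ¶4 is among the inoperative provisions, so the answer is no.

No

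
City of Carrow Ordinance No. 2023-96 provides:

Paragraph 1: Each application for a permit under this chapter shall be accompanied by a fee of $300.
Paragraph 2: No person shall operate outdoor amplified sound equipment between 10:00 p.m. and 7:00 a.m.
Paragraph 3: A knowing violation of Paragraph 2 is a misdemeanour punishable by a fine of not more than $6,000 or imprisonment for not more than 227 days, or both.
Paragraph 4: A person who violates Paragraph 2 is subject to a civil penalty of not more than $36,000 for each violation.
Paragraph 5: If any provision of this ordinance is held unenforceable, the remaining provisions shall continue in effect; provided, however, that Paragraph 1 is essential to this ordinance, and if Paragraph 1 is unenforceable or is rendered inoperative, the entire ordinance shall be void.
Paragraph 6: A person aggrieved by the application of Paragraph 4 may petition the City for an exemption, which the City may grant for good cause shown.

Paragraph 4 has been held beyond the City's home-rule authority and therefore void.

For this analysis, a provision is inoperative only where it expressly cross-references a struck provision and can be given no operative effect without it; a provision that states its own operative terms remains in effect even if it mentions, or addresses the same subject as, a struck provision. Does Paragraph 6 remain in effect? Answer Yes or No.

No

Paragraph 4 is struck. Paragraph 6 operates only by reference to Paragraph 4, so it falls with Paragraph 4. Paragraph 5 makes Paragraph 1 an essential term, but Paragraph 1 is unaffected, so the severability proviso in Paragraph 5 preserves the remaining provisions. That leaves Paragraph 1, Paragraph 2, Paragraph 3, and Paragraph 5 in effect. Paragraph 6 is among the inoperative provisions, so the answer is no.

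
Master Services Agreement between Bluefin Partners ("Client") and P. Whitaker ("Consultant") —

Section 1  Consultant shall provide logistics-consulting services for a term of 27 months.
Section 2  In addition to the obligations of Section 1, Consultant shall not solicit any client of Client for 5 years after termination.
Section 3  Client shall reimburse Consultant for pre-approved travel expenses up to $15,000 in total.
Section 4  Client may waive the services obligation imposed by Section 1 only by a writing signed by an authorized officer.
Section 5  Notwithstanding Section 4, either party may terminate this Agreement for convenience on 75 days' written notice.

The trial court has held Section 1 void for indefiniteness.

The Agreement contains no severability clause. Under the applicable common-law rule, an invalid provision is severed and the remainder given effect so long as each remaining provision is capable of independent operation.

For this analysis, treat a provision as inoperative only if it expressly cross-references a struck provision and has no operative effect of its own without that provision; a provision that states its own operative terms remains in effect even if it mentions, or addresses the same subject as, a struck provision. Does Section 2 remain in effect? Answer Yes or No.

Yes

Section 1 is struck. The only function of Section 4 is the waiver condition for Section 1, so it cannot stand once Section 1 is removed. Although Section 5 refers to Section 4, its operative terms do not depend on Section 4, so it remains in effect. Section 2 mentions Section 1 but its own obligation stands independently of Section 1, so Section 2 is not affected. With no severability clause, the stated default rule severs what cannot stand and enforces each remaining provision that can operate on its own. That leaves Section 2, Section 3, and Section 5 in effect. Section 2 is among the surviving provisions, so the answer is yes.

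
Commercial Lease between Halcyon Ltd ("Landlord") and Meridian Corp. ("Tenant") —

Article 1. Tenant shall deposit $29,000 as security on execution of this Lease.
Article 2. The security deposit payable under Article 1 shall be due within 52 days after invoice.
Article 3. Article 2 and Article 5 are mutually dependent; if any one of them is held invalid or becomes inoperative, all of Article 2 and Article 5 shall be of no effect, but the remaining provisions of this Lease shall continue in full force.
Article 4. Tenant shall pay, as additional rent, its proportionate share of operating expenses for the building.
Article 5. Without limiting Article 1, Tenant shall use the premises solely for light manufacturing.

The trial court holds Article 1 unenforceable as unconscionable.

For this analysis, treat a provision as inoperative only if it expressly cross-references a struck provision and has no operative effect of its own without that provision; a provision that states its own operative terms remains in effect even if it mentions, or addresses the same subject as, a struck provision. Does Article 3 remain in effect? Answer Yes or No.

Article 1 is struck. The whole of Article 2 is the payment deadline for the security deposit, defined by reference to Article 1, so Article 2 cannot stand once Article 1 is removed. Article 3 declares Article 2 and Article 5 mutually dependent; since one of them has fallen, all of them are of no effect. That brings down Article 5 as well. The remainder continues in force under Article 3. The provisions still in force are Article 3 and Article 4. Article 3 is among the surviving provisions, so the answer is yes.

Yes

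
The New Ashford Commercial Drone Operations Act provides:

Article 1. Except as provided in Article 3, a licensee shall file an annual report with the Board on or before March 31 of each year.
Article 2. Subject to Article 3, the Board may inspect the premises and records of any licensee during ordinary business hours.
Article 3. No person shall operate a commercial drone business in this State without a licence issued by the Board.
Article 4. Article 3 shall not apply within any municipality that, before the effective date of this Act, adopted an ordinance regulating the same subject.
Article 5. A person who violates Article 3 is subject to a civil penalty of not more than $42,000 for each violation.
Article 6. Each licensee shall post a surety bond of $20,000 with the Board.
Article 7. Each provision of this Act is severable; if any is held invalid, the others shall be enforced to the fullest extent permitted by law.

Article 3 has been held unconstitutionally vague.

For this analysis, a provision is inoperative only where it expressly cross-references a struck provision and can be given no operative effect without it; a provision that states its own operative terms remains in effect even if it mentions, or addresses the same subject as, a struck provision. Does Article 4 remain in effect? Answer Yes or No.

No

Article 3 is struck. Article 4 operates only by reference to Article 3, so it falls with Article 3. Article 5 operates only by reference to Article 3, so it falls with Article 3. Article 1 mentions Article 3 but its own obligation stands independently of Article 3, so Article 1 is not affected. Although Article 2 refers to Article 3, its operative terms do not depend on Article 3, so it remains in effect. Under the severability clause in Article 7, the remaining provisions continue in force. Article 1, Article 2, Article 6, and Article 7 remain in effect. Article 4 is among the inoperative provisions, so the answer is no.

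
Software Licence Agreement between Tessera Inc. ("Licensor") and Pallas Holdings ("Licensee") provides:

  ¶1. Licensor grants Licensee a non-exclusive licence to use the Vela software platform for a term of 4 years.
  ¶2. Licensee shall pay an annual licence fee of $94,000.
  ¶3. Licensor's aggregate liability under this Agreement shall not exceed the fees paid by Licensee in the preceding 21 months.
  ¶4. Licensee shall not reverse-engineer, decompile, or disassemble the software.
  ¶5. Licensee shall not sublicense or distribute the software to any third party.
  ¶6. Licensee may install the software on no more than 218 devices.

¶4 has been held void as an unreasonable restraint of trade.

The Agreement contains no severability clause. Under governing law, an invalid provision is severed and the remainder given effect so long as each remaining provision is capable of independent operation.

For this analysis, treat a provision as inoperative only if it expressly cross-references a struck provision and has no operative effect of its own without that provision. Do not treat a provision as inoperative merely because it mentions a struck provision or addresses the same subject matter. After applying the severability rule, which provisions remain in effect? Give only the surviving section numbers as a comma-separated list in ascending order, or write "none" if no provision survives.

¶4 is struck. Nothing else in the Agreement is defined by reference to ¶4. Under the stated default rule, only provisions that cannot operate independently fall away; the rest are enforced. The provisions still in force are ¶1, ¶2, ¶3, ¶5, and ¶6.

1, 2, 3, 5, 6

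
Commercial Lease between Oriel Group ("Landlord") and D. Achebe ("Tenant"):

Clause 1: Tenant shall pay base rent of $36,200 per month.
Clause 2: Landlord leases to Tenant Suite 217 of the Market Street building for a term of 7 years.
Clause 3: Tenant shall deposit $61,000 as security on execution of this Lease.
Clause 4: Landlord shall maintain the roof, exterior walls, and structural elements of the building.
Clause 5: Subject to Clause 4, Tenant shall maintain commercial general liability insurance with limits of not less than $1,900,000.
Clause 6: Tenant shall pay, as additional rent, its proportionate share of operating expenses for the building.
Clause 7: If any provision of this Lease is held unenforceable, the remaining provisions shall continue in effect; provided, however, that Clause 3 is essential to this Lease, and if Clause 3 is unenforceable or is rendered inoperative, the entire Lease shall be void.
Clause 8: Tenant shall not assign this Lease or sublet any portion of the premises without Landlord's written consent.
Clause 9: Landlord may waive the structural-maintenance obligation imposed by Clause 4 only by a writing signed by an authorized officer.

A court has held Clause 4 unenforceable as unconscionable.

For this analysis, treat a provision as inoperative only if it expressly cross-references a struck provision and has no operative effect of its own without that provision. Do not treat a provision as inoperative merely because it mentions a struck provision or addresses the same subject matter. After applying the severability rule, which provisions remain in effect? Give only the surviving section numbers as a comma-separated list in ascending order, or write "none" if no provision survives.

Clause 4 is struck. Clause 9 operates only by reference to Clause 4, so it falls with Clause 4. Although Clause 5 refers to Clause 4, its operative terms do not depend on Clause 4, so it remains in effect. Clause 7 makes Clause 3 an essential term, but Clause 3 is unaffected, so the severability proviso in Clause 7 preserves the remaining provisions. Clause 1, Clause 2, Clause 3, Clause 5, Clause 6, Clause 7, and Clause 8 remain in effect.

1, 2, 3, 5, 6, 7, 8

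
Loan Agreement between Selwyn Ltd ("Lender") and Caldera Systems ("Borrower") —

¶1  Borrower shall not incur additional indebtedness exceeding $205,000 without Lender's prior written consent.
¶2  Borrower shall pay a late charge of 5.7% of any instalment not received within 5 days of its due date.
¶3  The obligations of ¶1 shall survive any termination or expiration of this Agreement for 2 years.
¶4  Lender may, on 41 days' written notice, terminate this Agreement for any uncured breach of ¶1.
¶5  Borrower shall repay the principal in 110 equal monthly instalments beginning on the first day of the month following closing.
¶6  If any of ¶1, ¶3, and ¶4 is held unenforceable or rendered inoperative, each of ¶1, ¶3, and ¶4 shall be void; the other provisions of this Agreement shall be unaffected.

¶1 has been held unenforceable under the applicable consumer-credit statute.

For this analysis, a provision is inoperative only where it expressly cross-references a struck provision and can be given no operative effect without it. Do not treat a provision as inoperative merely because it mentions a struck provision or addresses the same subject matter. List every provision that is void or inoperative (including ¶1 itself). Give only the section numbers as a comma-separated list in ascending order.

¶1 is struck. ¶3 has no operative effect of its own apart from ¶1 and is therefore inoperative. ¶4 merely fixes the termination right for breach of ¶1; with ¶1 gone it has nothing to operate on and falls away. ¶6 declares ¶1, ¶3, and ¶4 mutually dependent; since one of them has fallen, all of them are of no effect. The remainder continues in force under ¶6. The provisions still in force are ¶2, ¶5, and ¶6.

1, 3, 4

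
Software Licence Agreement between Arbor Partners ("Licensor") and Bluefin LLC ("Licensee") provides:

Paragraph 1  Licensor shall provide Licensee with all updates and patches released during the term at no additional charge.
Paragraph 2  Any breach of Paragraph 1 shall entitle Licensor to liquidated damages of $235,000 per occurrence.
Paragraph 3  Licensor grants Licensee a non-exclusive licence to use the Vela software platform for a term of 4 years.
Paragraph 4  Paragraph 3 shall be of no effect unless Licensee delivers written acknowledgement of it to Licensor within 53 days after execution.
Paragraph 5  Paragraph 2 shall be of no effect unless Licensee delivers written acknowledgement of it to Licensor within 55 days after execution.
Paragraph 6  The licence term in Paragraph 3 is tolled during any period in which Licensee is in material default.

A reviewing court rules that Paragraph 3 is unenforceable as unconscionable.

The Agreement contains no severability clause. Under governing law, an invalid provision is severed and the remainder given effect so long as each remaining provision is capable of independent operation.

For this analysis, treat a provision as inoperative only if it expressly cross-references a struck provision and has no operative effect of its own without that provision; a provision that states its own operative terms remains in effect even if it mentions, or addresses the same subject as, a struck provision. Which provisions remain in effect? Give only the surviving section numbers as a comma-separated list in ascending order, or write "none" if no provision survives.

Paragraph 3 is struck. Paragraph 4 operates only by reference to Paragraph 3, so it falls with Paragraph 3. Paragraph 6 has no operative effect of its own apart from Paragraph 3 and is therefore inoperative. With no severability clause, the stated default rule severs what cannot stand and enforces each remaining provision that can operate on its own. That leaves Paragraph 1, Paragraph 2, and Paragraph 5 in effect.

1, 2, 5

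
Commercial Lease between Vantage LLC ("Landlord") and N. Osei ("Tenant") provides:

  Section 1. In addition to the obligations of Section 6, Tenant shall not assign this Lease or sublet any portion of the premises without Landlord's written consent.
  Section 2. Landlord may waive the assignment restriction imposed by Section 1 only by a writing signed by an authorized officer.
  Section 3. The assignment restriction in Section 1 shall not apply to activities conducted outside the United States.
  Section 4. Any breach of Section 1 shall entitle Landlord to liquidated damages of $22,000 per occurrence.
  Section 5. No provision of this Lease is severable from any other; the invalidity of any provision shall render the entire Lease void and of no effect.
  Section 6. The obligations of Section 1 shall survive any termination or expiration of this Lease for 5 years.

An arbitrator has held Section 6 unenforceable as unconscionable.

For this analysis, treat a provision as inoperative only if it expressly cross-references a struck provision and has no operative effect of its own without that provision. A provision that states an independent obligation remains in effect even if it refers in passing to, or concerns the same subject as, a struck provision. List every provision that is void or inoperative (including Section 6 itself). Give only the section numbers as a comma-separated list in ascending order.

Section 6 is struck. No other provision's operative terms depend on Section 6. Section 5 provides that the Lease is not severable, so the invalidity of any one provision voids the entire Lease. No provision of the Lease survives.

1, 2, 3, 4, 5, 6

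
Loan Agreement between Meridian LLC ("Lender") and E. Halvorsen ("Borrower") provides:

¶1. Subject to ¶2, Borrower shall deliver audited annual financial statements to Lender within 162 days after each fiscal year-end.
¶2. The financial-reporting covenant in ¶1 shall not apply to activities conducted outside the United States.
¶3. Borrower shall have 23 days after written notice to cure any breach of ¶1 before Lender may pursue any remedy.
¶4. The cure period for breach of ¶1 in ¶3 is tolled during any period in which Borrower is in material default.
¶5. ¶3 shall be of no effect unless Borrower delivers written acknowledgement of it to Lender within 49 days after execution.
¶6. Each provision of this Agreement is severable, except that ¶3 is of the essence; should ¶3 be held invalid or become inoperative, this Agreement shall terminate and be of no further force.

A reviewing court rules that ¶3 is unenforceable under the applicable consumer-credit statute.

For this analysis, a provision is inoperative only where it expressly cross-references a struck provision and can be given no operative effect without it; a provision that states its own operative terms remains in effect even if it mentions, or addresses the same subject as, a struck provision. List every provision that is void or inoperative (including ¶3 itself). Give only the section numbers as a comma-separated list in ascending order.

¶3 is struck. ¶4 has no operative effect of its own apart from ¶3 and is therefore inoperative. ¶5 merely fixes the acknowledgement condition for ¶3; with ¶3 gone it has nothing to operate on and falls away. ¶6 makes ¶3 an essential term, and ¶3 is the provision held invalid; under ¶6, the entire Agreement is therefore void. No provision of the Agreement survives.

1, 2, 3, 4, 5, 6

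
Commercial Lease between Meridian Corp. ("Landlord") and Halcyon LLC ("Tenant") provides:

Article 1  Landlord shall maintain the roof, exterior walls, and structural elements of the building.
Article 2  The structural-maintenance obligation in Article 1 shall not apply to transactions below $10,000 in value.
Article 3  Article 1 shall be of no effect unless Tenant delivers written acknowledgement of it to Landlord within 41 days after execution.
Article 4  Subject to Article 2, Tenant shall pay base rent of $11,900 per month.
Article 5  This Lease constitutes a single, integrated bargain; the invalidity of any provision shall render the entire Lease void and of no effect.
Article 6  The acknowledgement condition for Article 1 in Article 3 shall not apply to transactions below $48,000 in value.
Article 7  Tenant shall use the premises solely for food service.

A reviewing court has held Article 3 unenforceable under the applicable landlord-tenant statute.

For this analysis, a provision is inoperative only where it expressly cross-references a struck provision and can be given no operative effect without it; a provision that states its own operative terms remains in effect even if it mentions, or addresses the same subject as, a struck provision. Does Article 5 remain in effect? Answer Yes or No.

No

Article 3 is struck. Article 6 has no operative effect of its own apart from Article 3 and is therefore inoperative. Article 5 provides that the Lease is not severable, so the invalidity of any one provision voids the entire Lease. No provision of the Lease survives. Article 5 is among the inoperative provisions, so the answer is no.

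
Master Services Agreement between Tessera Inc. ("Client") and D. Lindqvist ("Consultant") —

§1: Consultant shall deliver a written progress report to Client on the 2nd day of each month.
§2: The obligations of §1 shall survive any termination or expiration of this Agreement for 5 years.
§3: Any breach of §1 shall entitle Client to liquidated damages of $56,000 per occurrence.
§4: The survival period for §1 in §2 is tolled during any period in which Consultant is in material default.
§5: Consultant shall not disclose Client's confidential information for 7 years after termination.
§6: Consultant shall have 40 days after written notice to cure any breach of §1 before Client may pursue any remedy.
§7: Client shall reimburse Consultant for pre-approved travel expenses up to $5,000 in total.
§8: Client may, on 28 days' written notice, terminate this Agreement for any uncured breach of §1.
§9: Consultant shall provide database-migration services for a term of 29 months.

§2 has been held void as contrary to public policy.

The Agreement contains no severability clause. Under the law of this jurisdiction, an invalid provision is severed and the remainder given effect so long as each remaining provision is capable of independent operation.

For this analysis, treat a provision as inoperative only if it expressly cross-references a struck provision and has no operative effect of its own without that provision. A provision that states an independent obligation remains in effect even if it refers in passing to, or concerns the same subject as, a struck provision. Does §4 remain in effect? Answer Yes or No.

No

§2 is struck. The whole of §4 is the tolling of the survival period for §1, defined by reference to §2, so §4 cannot stand once §2 is removed. With no severability clause, the stated default rule severs what cannot stand and enforces each remaining provision that can operate on its own. That leaves §1, §3, §5, §6, §7, §8, and §9 in effect. §4 is among the inoperative provisions, so the answer is no.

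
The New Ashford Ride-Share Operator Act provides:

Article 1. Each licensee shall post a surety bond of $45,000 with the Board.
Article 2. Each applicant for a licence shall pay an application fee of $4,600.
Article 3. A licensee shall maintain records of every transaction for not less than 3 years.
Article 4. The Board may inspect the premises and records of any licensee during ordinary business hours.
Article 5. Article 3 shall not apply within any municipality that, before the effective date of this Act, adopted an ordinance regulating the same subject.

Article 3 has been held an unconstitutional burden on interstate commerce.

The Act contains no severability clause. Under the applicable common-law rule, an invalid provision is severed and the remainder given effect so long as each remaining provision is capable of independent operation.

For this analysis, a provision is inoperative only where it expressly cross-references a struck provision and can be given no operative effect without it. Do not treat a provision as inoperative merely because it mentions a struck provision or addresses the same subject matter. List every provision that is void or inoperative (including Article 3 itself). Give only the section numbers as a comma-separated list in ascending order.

3, 5

Article 3 is struck. Article 5 merely fixes the local-preemption carve-out from Article 3; with Article 3 gone it has nothing to operate on and falls away. With no severability clause, the stated default rule severs what cannot stand and enforces each remaining provision that can operate on its own. The provisions still in force are Article 1, Article 2, and Article 4.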